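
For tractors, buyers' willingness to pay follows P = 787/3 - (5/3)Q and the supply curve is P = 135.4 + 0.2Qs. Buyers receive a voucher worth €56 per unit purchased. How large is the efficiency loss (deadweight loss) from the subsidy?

Pre-subsidy: 787/3 - (5/3)Q = 135.4 + 0.2Q gives Q* = 68 and P* = 149.
With the rebate, buyers effectively pay Pb = Ps − 56, where Ps is the price sellers receive.
On the curves, Pb = 787/3 - (5/3)Q and Ps = 135.4 + 0.2Q; the wedge Ps − Pb = 56 gives 135.4 + 0.2Q − (787/3 - (5/3)Q) = 56, so Q' = 98.
Then Pb = 787/3 − (5/3)·98 = 99 and Ps = 135.4 + 0.2·98 = 155.
The subsidy expands output by 98 − 68 = 30 past the efficient level; on those units the gap between marginal cost and willingness to pay runs from 0 up to 56.
DWL = ½ × 56 × 30 = 840.

Deadweight loss = €840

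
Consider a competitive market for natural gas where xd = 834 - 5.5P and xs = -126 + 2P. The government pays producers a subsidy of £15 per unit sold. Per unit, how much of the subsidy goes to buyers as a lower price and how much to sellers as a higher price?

Pre-subsidy: 834 - 5.5P = -126 + 2P gives P* = 128, x* = 130.
With the subsidy, sellers receive Ps = Pb + 15 for each unit, where Pb is the price buyers pay.
Supply in terms of Pb becomes xs = -126 + 2(Pb + 15) = -96 + 2Pb. Setting this equal to demand: 834 - 5.5Pb = -96 + 2Pb, so Pb = 124.
Sellers receive Ps = 124 + 15 = 139; x' = 834 − 5.5·124 = 152.
Buyers' price falls by P* − Pb = 128 − 124 = 4; sellers' price rises by Ps − P* = 139 − 128 = 11.

Buyers gain £4 per unit; sellers gain £11 per unit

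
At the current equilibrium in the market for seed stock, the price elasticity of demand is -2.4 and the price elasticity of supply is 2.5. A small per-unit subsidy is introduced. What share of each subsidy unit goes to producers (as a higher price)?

For a small subsidy around the equilibrium, the benefit split depends on the relative slopes, which at a point are proportional to the elasticities.
Buyer share = εs/(εs + |εd|) = 2.5/(2.5 + 2.4) = 25/49; seller share = |εd|/(εs + |εd|) = 24/49.
So producers capture 24/49 of the subsidy.

Producer share = 24/49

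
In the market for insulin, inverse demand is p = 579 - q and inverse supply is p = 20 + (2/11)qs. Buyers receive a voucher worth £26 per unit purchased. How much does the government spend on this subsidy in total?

Government cost = £12870

Pre-subsidy: 579 - q = 20 + (2/11)q gives q* = 473 and p* = 106.
With the rebate, buyers effectively pay pb = ps − 26, where ps is the price sellers receive.
On the curves, pb = 579 - q and ps = 20 + (2/11)q; the wedge ps − pb = 26 gives 20 + (2/11)q − (579 - q) = 26, so q' = 495.
Then pb = 579 − 1·495 = 84 and ps = 20 + (2/11)·495 = 110.
Government outlay = subsidy × quantity = 26 × 495 = 12870.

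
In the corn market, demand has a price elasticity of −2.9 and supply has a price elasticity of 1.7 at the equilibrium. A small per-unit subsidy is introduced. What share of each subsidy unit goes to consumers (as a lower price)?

Consumer share = 17/46

For a small subsidy around the equilibrium, the benefit split depends on the relative slopes, which at a point are proportional to the elasticities.
Buyer share = εs/(εs + |εd|) = 1.7/(1.7 + 2.9) = 17/46; seller share = |εd|/(εs + |εd|) = 29/46.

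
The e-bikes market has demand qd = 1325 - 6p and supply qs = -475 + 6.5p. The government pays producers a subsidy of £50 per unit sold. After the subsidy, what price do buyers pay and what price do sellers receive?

Buyers pay £118; sellers receive £168

Pre-subsidy: 1325 - 6p = -475 + 6.5p gives p* = 144, q* = 461.
With the subsidy, sellers receive ps = pb + 50 for each unit, where pb is the price buyers pay.
Supply in terms of pb becomes qs = -475 + 6.5(pb + 50) = -150 + 6.5pb. Setting this equal to demand: 1325 - 6pb = -150 + 6.5pb, so pb = 118.
Sellers receive ps = 118 + 50 = 168; q' = 1325 − 6·118 = 617.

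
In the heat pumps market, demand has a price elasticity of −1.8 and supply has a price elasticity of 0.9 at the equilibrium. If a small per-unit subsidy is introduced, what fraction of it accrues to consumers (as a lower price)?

Consumer share = 1/3

For a small subsidy around the equilibrium, the benefit split depends on the relative slopes, which at a point are proportional to the elasticities.
Buyer share = εs/(εs + |εd|) = 0.9/(0.9 + 1.8) = 1/3; seller share = |εd|/(εs + |εd|) = 2/3.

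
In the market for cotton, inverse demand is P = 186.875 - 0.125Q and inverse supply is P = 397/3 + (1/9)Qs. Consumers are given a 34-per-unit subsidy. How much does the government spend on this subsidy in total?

Government cost = 12750

Pre-subsidy: 186.875 - 0.125Q = 397/3 + (1/9)Q gives Q* = 231 and P* = 158.
With the rebate, buyers effectively pay Pb = Ps − 34, where Ps is the price sellers receive.
On the curves, Pb = 186.875 - 0.125Q and Ps = 397/3 + (1/9)Q; the wedge Ps − Pb = 34 gives 397/3 + (1/9)Q − (186.875 - 0.125Q) = 34, so Q' = 375.
Then Pb = 186.875 − 0.125·375 = 140 and Ps = 397/3 + (1/9)·375 = 174.
Government outlay = subsidy × quantity = 34 × 375 = 12750.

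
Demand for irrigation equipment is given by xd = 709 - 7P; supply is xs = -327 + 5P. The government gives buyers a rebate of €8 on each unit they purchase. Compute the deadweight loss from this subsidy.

Pre-subsidy: 709 - 7P = -327 + 5P gives P* = 259/3, x* = 314/3.
With the rebate, buyers effectively pay Pb = Ps − 8, where Ps is the price sellers receive.
Demand in terms of Ps becomes xd = 709 − 7(Ps − 8) = 765 - 7Ps. Setting this equal to supply: 765 - 7Ps = -327 + 5Ps, so Ps = 91.
Buyers pay Pb = 91 − 8 = 83; x' = -327 + 5·91 = 128.
The subsidy expands output by 128 − 314/3 = 70/3 past the efficient level; on those units the gap between marginal cost and willingness to pay runs from 0 up to 8.
DWL = ½ × 8 × 70/3 = 280/3.

Deadweight loss = 280/3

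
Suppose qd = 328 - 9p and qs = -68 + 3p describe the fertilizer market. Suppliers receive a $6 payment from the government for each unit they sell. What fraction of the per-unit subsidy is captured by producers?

Pre-subsidy: 328 - 9p = -68 + 3p gives p* = 33, q* = 31.
With the subsidy, sellers receive ps = pb + 6 for each unit, where pb is the price buyers pay.
Supply in terms of pb becomes qs = -68 + 3(pb + 6) = -50 + 3pb. Setting this equal to demand: 328 - 9pb = -50 + 3pb, so pb = 31.5.
Sellers receive ps = 31.5 + 6 = 37.5; q' = 328 − 9·31.5 = 44.5.
Buyers' price falls by p* − pb = 33 − 31.5 = 1.5; sellers' price rises by ps − p* = 37.5 − 33 = 4.5.
So producers capture 4.5/6 = 0.75 of each unit of subsidy.

Producer share = 0.75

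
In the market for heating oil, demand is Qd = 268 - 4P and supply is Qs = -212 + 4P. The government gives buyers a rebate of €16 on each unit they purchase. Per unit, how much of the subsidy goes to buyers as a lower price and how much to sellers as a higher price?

Buyers gain €8 per unit; sellers gain €8 per unit

Pre-subsidy: 268 - 4P = -212 + 4P gives P* = 60, Q* = 28.
With the rebate, buyers effectively pay Pb = Ps − 16, where Ps is the price sellers receive.
Demand in terms of Ps becomes Qd = 268 − 4(Ps − 16) = 332 - 4Ps. Setting this equal to supply: 332 - 4Ps = -212 + 4Ps, so Ps = 68.
Buyers pay Pb = 68 − 16 = 52; Q' = -212 + 4·68 = 60.
Buyers' price falls by P* − Pb = 60 − 52 = 8; sellers' price rises by Ps − P* = 68 − 60 = 8.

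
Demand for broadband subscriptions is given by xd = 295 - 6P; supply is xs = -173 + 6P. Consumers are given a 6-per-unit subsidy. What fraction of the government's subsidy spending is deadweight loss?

DWL / government spending = 9/79

Pre-subsidy: 295 - 6P = -173 + 6P gives P* = 39, x* = 61.
With the rebate, buyers effectively pay Pb = Ps − 6, where Ps is the price sellers receive.
Demand in terms of Ps becomes xd = 295 − 6(Ps − 6) = 331 - 6Ps. Setting this equal to supply: 331 - 6Ps = -173 + 6Ps, so Ps = 42.
Buyers pay Pb = 42 − 6 = 36; x' = -173 + 6·42 = 79.
ΔCS = ½(61 + 79)(39 − 36) = 210; ΔPS = ½(61 + 79)(42 − 39) = 210.
Government spending = 6 × 79 = 474.
DWL = ½ × 6 × (79 − 61) = 54; fraction = 54 / 474 = 9/79.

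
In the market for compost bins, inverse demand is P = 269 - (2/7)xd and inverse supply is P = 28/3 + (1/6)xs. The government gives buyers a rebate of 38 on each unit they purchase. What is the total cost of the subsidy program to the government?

Pre-subsidy: 269 - (2/7)x = 28/3 + (1/6)x gives x* = 574 and P* = 105.
With the rebate, buyers effectively pay Pb = Ps − 38, where Ps is the price sellers receive.
On the curves, Pb = 269 - (2/7)x and Ps = 28/3 + (1/6)x; the wedge Ps − Pb = 38 gives 28/3 + (1/6)x − (269 - (2/7)x) = 38, so x' = 658.
Then Pb = 269 − (2/7)·658 = 81 and Ps = 28/3 + (1/6)·658 = 119.
Government outlay = subsidy × quantity = 38 × 658 = 25004.

Government cost = 25004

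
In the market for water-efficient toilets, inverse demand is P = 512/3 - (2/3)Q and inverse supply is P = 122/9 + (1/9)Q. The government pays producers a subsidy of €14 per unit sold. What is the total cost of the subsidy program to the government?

Government cost = €3080

Pre-subsidy: 512/3 - (2/3)Q = 122/9 + (1/9)Q gives Q* = 202 and P* = 36.
With the subsidy, sellers receive Ps = Pb + 14 for each unit, where Pb is the price buyers pay.
On the curves, Pb = 512/3 - (2/3)Q and Ps = 122/9 + (1/9)Q; the wedge Ps − Pb = 14 gives 122/9 + (1/9)Q − (512/3 - (2/3)Q) = 14, so Q' = 220.
Then Pb = 512/3 − (2/3)·220 = 24 and Ps = 122/9 + (1/9)·220 = 38.
Government outlay = subsidy × quantity = 14 × 220 = 3080.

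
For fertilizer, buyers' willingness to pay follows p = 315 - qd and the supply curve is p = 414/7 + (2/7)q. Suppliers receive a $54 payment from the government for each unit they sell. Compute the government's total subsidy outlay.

Pre-subsidy: 315 - q = 414/7 + (2/7)q gives q* = 199 and p* = 116.
With the subsidy, sellers receive ps = pb + 54 for each unit, where pb is the price buyers pay.
On the curves, pb = 315 - q and ps = 414/7 + (2/7)q; the wedge ps − pb = 54 gives 414/7 + (2/7)q − (315 - q) = 54, so q' = 241.
Then pb = 315 − 1·241 = 74 and ps = 414/7 + (2/7)·241 = 128.
Government outlay = subsidy × quantity = 54 × 241 = 13014.

Government cost = $13014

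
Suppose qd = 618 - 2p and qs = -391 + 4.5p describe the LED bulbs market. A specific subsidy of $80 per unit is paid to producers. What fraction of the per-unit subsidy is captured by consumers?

Consumer share = 9/13

Pre-subsidy: 618 - 2p = -391 + 4.5p gives p* = 2018/13, q* = 3998/13.
With the subsidy, sellers receive ps = pb + 80 for each unit, where pb is the price buyers pay.
Supply in terms of pb becomes qs = -391 + 4.5(pb + 80) = -31 + 4.5pb. Setting this equal to demand: 618 - 2pb = -31 + 4.5pb, so pb = 1298/13.
Sellers receive ps = 1298/13 + 80 = 2338/13; q' = 618 − 2·(1298/13) = 5438/13.
Buyers' price falls by p* − pb = 2018/13 − 1298/13 = 720/13; sellers' price rises by ps − p* = 2338/13 − 2018/13 = 320/13.
So consumers capture (720/13)/80 = 9/13 of each unit of subsidy.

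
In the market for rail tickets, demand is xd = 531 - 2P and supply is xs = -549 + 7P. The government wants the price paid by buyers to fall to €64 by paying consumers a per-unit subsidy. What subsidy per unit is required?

Required subsidy s = €72 per unit

At a buyer price of 64, quantity demanded is 531 − 2·64 = 403.
Sellers supply 403 only when they receive Ps with -549 + 7·Ps = 403, i.e. Ps = 136.
s = Ps − Pb = 136 − 64 = 72.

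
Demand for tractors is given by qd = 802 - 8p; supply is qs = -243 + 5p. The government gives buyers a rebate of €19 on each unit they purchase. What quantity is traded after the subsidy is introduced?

Pre-subsidy: 802 - 8p = -243 + 5p gives p* = 1045/13, q* = 2066/13.
With the rebate, buyers effectively pay pb = ps − 19, where ps is the price sellers receive.
Demand in terms of ps becomes qd = 802 − 8(ps − 19) = 954 - 8ps. Setting this equal to supply: 954 - 8ps = -243 + 5ps, so ps = 1197/13.
Buyers pay pb = 1197/13 − 19 = 950/13; q' = -243 + 5·(1197/13) = 2826/13.

q' = 2826/13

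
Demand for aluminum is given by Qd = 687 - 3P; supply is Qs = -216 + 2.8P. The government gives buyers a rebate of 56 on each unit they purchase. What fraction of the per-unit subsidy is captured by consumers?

Pre-subsidy: 687 - 3P = -216 + 2.8P gives P* = 4515/29, Q* = 6378/29.
With the rebate, buyers effectively pay Pb = Ps − 56, where Ps is the price sellers receive.
Demand in terms of Ps becomes Qd = 687 − 3(Ps − 56) = 855 - 3Ps. Setting this equal to supply: 855 - 3Ps = -216 + 2.8Ps, so Ps = 5355/29.
Buyers pay Pb = 5355/29 − 56 = 3731/29; Q' = -216 + 2.8·(5355/29) = 8730/29.
Buyers' price falls by P* − Pb = 4515/29 − 3731/29 = 784/29; sellers' price rises by Ps − P* = 5355/29 − 4515/29 = 840/29.
So consumers capture (784/29)/56 = 14/29 of each unit of subsidy.

Consumer share = 14/29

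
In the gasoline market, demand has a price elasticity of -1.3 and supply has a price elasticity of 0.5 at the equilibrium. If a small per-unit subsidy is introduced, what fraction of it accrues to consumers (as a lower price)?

For a small subsidy around the equilibrium, the benefit split depends on the relative slopes, which at a point are proportional to the elasticities.
Buyer share = εs/(εs + |εd|) = 0.5/(0.5 + 1.3) = 5/18; seller share = |εd|/(εs + |εd|) = 13/18.

Consumer share = 5/18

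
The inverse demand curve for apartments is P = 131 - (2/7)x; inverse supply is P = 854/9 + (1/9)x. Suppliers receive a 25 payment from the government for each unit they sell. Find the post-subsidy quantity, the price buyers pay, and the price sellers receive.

Pre-subsidy: 131 - (2/7)x = 854/9 + (1/9)x gives x* = 91 and P* = 105.
With the subsidy, sellers receive Ps = Pb + 25 for each unit, where Pb is the price buyers pay.
On the curves, Pb = 131 - (2/7)x and Ps = 854/9 + (1/9)x; the wedge Ps − Pb = 25 gives 854/9 + (1/9)x − (131 - (2/7)x) = 25, so x' = 154.
Then Pb = 131 − (2/7)·154 = 87 and Ps = 854/9 + (1/9)·154 = 112.

x' = 154; buyers pay 87; sellers receive 112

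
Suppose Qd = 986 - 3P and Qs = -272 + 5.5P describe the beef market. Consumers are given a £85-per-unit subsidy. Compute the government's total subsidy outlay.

Government cost = £60095

Pre-subsidy: 986 - 3P = -272 + 5.5P gives P* = 148, Q* = 542.
With the rebate, buyers effectively pay Pb = Ps − 85, where Ps is the price sellers receive.
Demand in terms of Ps becomes Qd = 986 − 3(Ps − 85) = 1241 - 3Ps. Setting this equal to supply: 1241 - 3Ps = -272 + 5.5Ps, so Ps = 178.
Buyers pay Pb = 178 − 85 = 93; Q' = -272 + 5.5·178 = 707.
Government outlay = subsidy × quantity = 85 × 707 = 60095.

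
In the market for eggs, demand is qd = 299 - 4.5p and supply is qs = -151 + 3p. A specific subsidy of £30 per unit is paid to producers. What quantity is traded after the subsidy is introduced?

Pre-subsidy: 299 - 4.5p = -151 + 3p gives p* = 60, q* = 29.
With the subsidy, sellers receive ps = pb + 30 for each unit, where pb is the price buyers pay.
Supply in terms of pb becomes qs = -151 + 3(pb + 30) = -61 + 3pb. Setting this equal to demand: 299 - 4.5pb = -61 + 3pb, so pb = 48.
Sellers receive ps = 48 + 30 = 78; q' = 299 − 4.5·48 = 83.

q' = 83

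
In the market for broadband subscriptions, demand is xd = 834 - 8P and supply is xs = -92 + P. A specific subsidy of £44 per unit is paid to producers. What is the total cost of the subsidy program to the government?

Government cost = £2200

Pre-subsidy: 834 - 8P = -92 + P gives P* = 926/9, x* = 98/9.
With the subsidy, sellers receive Ps = Pb + 44 for each unit, where Pb is the price buyers pay.
Supply in terms of Pb becomes xs = -92 + 1(Pb + 44) = -48 + Pb. Setting this equal to demand: 834 - 8Pb = -48 + Pb, so Pb = 98.
Sellers receive Ps = 98 + 44 = 142; x' = 834 − 8·98 = 50.
Government outlay = subsidy × quantity = 44 × 50 = 2200.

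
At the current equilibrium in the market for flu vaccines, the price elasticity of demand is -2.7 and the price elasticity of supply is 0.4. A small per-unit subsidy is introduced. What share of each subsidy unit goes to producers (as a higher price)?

Producer share = 27/31

For a small subsidy around the equilibrium, the benefit split depends on the relative slopes, which at a point are proportional to the elasticities.
Buyer share = εs/(εs + |εd|) = 0.4/(0.4 + 2.7) = 4/31; seller share = |εd|/(εs + |εd|) = 27/31.
So producers capture 27/31 of the subsidy.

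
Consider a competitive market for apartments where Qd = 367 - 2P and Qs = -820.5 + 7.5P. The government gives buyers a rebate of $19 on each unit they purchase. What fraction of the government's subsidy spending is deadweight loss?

DWL / government spending = 5/49

Pre-subsidy: 367 - 2P = -820.5 + 7.5P gives P* = 125, Q* = 117.
With the rebate, buyers effectively pay Pb = Ps − 19, where Ps is the price sellers receive.
Demand in terms of Ps becomes Qd = 367 − 2(Ps − 19) = 405 - 2Ps. Setting this equal to supply: 405 - 2Ps = -820.5 + 7.5Ps, so Ps = 129.
Buyers pay Pb = 129 − 19 = 110; Q' = -820.5 + 7.5·129 = 147.
ΔCS = ½(117 + 147)(125 − 110) = 1980; ΔPS = ½(117 + 147)(129 − 125) = 528.
Government spending = 19 × 147 = 2793.
DWL = ½ × 19 × (147 − 117) = 285; fraction = 285 / 2793 = 5/49.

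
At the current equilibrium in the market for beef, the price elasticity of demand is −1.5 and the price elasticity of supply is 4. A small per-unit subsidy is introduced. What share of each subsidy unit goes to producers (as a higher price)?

Producer share = 3/11

For a small subsidy around the equilibrium, the benefit split depends on the relative slopes, which at a point are proportional to the elasticities.
Buyer share = εs/(εs + |εd|) = 4/(4 + 1.5) = 8/11; seller share = |εd|/(εs + |εd|) = 3/11.
So producers capture 3/11 of the subsidy.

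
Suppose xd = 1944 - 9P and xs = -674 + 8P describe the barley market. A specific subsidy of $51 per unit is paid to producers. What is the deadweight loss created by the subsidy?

Deadweight loss = $5508

Pre-subsidy: 1944 - 9P = -674 + 8P gives P* = 154, x* = 558.
With the subsidy, sellers receive Ps = Pb + 51 for each unit, where Pb is the price buyers pay.
Supply in terms of Pb becomes xs = -674 + 8(Pb + 51) = -266 + 8Pb. Setting this equal to demand: 1944 - 9Pb = -266 + 8Pb, so Pb = 130.
Sellers receive Ps = 130 + 51 = 181; x' = 1944 − 9·130 = 774.
The subsidy expands output by 774 − 558 = 216 past the efficient level; on those units the gap between marginal cost and willingness to pay runs from 0 up to 51.
DWL = ½ × 51 × 216 = 5508.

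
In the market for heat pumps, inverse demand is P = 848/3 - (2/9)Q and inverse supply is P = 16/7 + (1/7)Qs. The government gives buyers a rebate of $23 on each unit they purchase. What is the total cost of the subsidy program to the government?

Pre-subsidy: 848/3 - (2/9)Q = 16/7 + (1/7)Q gives Q* = 768 and P* = 112.
With the rebate, buyers effectively pay Pb = Ps − 23, where Ps is the price sellers receive.
On the curves, Pb = 848/3 - (2/9)Q and Ps = 16/7 + (1/7)Q; the wedge Ps − Pb = 23 gives 16/7 + (1/7)Q − (848/3 - (2/9)Q) = 23, so Q' = 831.
Then Pb = 848/3 − (2/9)·831 = 98 and Ps = 16/7 + (1/7)·831 = 121.
Government outlay = subsidy × quantity = 23 × 831 = 19113.

Government cost = $19113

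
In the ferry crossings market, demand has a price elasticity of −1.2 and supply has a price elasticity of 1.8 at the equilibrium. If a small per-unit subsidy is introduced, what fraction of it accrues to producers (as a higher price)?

For a small subsidy around the equilibrium, the benefit split depends on the relative slopes, which at a point are proportional to the elasticities.
Buyer share = εs/(εs + |εd|) = 1.8/(1.8 + 1.2) = 0.6; seller share = |εd|/(εs + |εd|) = 0.4.
So producers capture 0.4 of the subsidy.

Producer share = 0.4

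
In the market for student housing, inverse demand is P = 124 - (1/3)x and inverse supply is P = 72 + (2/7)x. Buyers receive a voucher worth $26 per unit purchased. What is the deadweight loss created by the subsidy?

Pre-subsidy: 124 - (1/3)x = 72 + (2/7)x gives x* = 84 and P* = 96.
With the rebate, buyers effectively pay Pb = Ps − 26, where Ps is the price sellers receive.
On the curves, Pb = 124 - (1/3)x and Ps = 72 + (2/7)x; the wedge Ps − Pb = 26 gives 72 + (2/7)x − (124 - (1/3)x) = 26, so x' = 126.
Then Pb = 124 − (1/3)·126 = 82 and Ps = 72 + (2/7)·126 = 108.
The subsidy expands output by 126 − 84 = 42 past the efficient level; on those units the gap between marginal cost and willingness to pay runs from 0 up to 26.
DWL = ½ × 26 × 42 = 546.

Deadweight loss = $546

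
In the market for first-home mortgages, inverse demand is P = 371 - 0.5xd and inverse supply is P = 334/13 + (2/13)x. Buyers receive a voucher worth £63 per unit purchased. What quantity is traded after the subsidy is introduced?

Pre-subsidy: 371 - 0.5x = 334/13 + (2/13)x gives x* = 8978/17 and P* = 1818/17.
With the rebate, buyers effectively pay Pb = Ps − 63, where Ps is the price sellers receive.
On the curves, Pb = 371 - 0.5x and Ps = 334/13 + (2/13)x; the wedge Ps − Pb = 63 gives 334/13 + (2/13)x − (371 - 0.5x) = 63, so x' = 10616/17.
Then Pb = 371 − 0.5·(10616/17) = 999/17 and Ps = 334/13 + (2/13)·(10616/17) = 2070/17.

x' = 10616/17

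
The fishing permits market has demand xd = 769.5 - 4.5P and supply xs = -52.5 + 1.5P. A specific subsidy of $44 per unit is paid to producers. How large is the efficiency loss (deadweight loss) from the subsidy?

Pre-subsidy: 769.5 - 4.5P = -52.5 + 1.5P gives P* = 137, x* = 153.
With the subsidy, sellers receive Ps = Pb + 44 for each unit, where Pb is the price buyers pay.
Supply in terms of Pb becomes xs = -52.5 + 1.5(Pb + 44) = 13.5 + 1.5Pb. Setting this equal to demand: 769.5 - 4.5Pb = 13.5 + 1.5Pb, so Pb = 126.
Sellers receive Ps = 126 + 44 = 170; x' = 769.5 − 4.5·126 = 202.5.
The subsidy expands output by 202.5 − 153 = 49.5 past the efficient level; on those units the gap between marginal cost and willingness to pay runs from 0 up to 44.
DWL = ½ × 44 × 49.5 = 1089.

Deadweight loss = $1089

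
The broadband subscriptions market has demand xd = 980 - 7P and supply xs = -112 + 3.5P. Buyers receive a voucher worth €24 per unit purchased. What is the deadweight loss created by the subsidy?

Deadweight loss = €672

Pre-subsidy: 980 - 7P = -112 + 3.5P gives P* = 104, x* = 252.
With the rebate, buyers effectively pay Pb = Ps − 24, where Ps is the price sellers receive.
Demand in terms of Ps becomes xd = 980 − 7(Ps − 24) = 1148 - 7Ps. Setting this equal to supply: 1148 - 7Ps = -112 + 3.5Ps, so Ps = 120.
Buyers pay Pb = 120 − 24 = 96; x' = -112 + 3.5·120 = 308.
The subsidy expands output by 308 − 252 = 56 past the efficient level; on those units the gap between marginal cost and willingness to pay runs from 0 up to 24.
DWL = ½ × 24 × 56 = 672.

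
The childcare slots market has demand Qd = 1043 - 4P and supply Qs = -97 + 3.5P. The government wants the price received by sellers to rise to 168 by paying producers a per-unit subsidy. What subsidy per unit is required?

At a seller price of 168, quantity supplied is -97 + 3.5·168 = 491.
Buyers absorb 491 only when they pay Pb with 1043 − 4·Pb = 491, i.e. Pb = 138.
s = Ps − Pb = 168 − 138 = 30.

Required subsidy s = 30 per unit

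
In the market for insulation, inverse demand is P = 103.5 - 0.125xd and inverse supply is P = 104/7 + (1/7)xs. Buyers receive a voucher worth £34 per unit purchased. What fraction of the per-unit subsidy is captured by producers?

Pre-subsidy: 103.5 - 0.125x = 104/7 + (1/7)x gives x* = 4964/15 and P* = 932/15.
With the rebate, buyers effectively pay Pb = Ps − 34, where Ps is the price sellers receive.
On the curves, Pb = 103.5 - 0.125x and Ps = 104/7 + (1/7)x; the wedge Ps − Pb = 34 gives 104/7 + (1/7)x − (103.5 - 0.125x) = 34, so x' = 6868/15.
Then Pb = 103.5 − 0.125·(6868/15) = 694/15 and Ps = 104/7 + (1/7)·(6868/15) = 1204/15.
Buyers' price falls by P* − Pb = 932/15 − 694/15 = 238/15; sellers' price rises by Ps − P* = 1204/15 − 932/15 = 272/15.
So producers capture (272/15)/34 = 8/15 of each unit of subsidy.

Producer share = 8/15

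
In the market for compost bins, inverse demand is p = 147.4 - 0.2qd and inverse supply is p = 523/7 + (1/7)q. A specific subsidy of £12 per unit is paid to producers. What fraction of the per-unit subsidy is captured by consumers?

Consumer share = 7/12

Pre-subsidy: 147.4 - 0.2q = 523/7 + (1/7)q gives q* = 212 and p* = 105.
With the subsidy, sellers receive ps = pb + 12 for each unit, where pb is the price buyers pay.
On the curves, pb = 147.4 - 0.2q and ps = 523/7 + (1/7)q; the wedge ps − pb = 12 gives 523/7 + (1/7)q − (147.4 - 0.2q) = 12, so q' = 247.
Then pb = 147.4 − 0.2·247 = 98 and ps = 523/7 + (1/7)·247 = 110.
Buyers' price falls by p* − pb = 105 − 98 = 7; sellers' price rises by ps − p* = 110 − 105 = 5.
So consumers capture 7/12 = 7/12 of each unit of subsidy.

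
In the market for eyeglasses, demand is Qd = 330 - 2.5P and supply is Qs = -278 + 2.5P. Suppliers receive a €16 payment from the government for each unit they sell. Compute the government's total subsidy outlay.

Government cost = €736

Pre-subsidy: 330 - 2.5P = -278 + 2.5P gives P* = 121.6, Q* = 26.
With the subsidy, sellers receive Ps = Pb + 16 for each unit, where Pb is the price buyers pay.
Supply in terms of Pb becomes Qs = -278 + 2.5(Pb + 16) = -238 + 2.5Pb. Setting this equal to demand: 330 - 2.5Pb = -238 + 2.5Pb, so Pb = 113.6.
Sellers receive Ps = 113.6 + 16 = 129.6; Q' = 330 − 2.5·113.6 = 46.
Government outlay = subsidy × quantity = 16 × 46 = 736.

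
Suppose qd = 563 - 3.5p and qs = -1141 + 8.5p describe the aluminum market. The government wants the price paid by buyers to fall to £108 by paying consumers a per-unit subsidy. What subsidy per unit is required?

At a buyer price of 108, quantity demanded is 563 − 3.5·108 = 185.
Sellers supply 185 only when they receive ps with -1141 + 8.5·ps = 185, i.e. ps = 156.
s = ps − pb = 156 − 108 = 48.

Required subsidy s = £48 per unit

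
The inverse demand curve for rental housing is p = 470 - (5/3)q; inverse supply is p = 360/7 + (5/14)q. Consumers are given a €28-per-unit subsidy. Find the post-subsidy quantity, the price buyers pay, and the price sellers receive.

Pre-subsidy: 470 - (5/3)q = 360/7 + (5/14)q gives q* = 3516/17 and p* = 2130/17.
With the rebate, buyers effectively pay pb = ps − 28, where ps is the price sellers receive.
On the curves, pb = 470 - (5/3)q and ps = 360/7 + (5/14)q; the wedge ps − pb = 28 gives 360/7 + (5/14)q − (470 - (5/3)q) = 28, so q' = 18756/85.
Then pb = 470 − (5/3)·(18756/85) = 1738/17 and ps = 360/7 + (5/14)·(18756/85) = 2214/17.

q' = 18756/85; buyers pay 1738/17; sellers receive 2214/17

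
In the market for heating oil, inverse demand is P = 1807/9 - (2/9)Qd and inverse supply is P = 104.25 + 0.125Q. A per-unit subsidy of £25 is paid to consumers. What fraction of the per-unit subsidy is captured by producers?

Pre-subsidy: 1807/9 - (2/9)Q = 104.25 + 0.125Q gives Q* = 278 and P* = 139.
With the rebate, buyers effectively pay Pb = Ps − 25, where Ps is the price sellers receive.
On the curves, Pb = 1807/9 - (2/9)Q and Ps = 104.25 + 0.125Q; the wedge Ps − Pb = 25 gives 104.25 + 0.125Q − (1807/9 - (2/9)Q) = 25, so Q' = 350.
Then Pb = 1807/9 − (2/9)·350 = 123 and Ps = 104.25 + 0.125·350 = 148.
Buyers' price falls by P* − Pb = 139 − 123 = 16; sellers' price rises by Ps − P* = 148 − 139 = 9.
So producers capture 9/25 = 0.36 of each unit of subsidy.

Producer share = 0.36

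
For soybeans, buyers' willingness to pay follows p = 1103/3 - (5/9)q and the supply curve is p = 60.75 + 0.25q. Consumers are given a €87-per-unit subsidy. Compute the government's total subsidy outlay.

Pre-subsidy: 1103/3 - (5/9)q = 60.75 + 0.25q gives q* = 381 and p* = 156.
With the rebate, buyers effectively pay pb = ps − 87, where ps is the price sellers receive.
On the curves, pb = 1103/3 - (5/9)q and ps = 60.75 + 0.25q; the wedge ps − pb = 87 gives 60.75 + 0.25q − (1103/3 - (5/9)q) = 87, so q' = 489.
Then pb = 1103/3 − (5/9)·489 = 96 and ps = 60.75 + 0.25·489 = 183.
Government outlay = subsidy × quantity = 87 × 489 = 42543.

Government cost = €42543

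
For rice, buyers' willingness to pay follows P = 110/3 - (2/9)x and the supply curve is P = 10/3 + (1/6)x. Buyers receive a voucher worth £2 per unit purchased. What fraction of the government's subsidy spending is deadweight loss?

DWL / government spending = 3/106

Pre-subsidy: 110/3 - (2/9)x = 10/3 + (1/6)x gives x* = 600/7 and P* = 370/21.
With the rebate, buyers effectively pay Pb = Ps − 2, where Ps is the price sellers receive.
On the curves, Pb = 110/3 - (2/9)x and Ps = 10/3 + (1/6)x; the wedge Ps − Pb = 2 gives 10/3 + (1/6)x − (110/3 - (2/9)x) = 2, so x' = 636/7.
Then Pb = 110/3 − (2/9)·(636/7) = 346/21 and Ps = 10/3 + (1/6)·(636/7) = 388/21.
ΔCS = ½(600/7 + 636/7)(370/21 − 346/21) = 4944/49; ΔPS = ½(600/7 + 636/7)(388/21 − 370/21) = 3708/49.
Government spending = 2 × 636/7 = 1272/7.
DWL = ½ × 2 × (636/7 − 600/7) = 36/7; fraction = (36/7) / (1272/7) = 3/106.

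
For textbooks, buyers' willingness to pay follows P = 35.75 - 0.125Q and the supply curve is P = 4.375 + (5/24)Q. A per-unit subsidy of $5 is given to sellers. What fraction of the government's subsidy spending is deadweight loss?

Pre-subsidy: 35.75 - 0.125Q = 4.375 + (5/24)Q gives Q* = 94.125 and P* = 23.984375.
With the subsidy, sellers receive Ps = Pb + 5 for each unit, where Pb is the price buyers pay.
On the curves, Pb = 35.75 - 0.125Q and Ps = 4.375 + (5/24)Q; the wedge Ps − Pb = 5 gives 4.375 + (5/24)Q − (35.75 - 0.125Q) = 5, so Q' = 109.125.
Then Pb = 35.75 − 0.125·109.125 = 22.109375 and Ps = 4.375 + (5/24)·109.125 = 27.109375.
ΔCS = ½(94.125 + 109.125)(23.984375 − 22.109375) = 190.546875; ΔPS = ½(94.125 + 109.125)(27.109375 − 23.984375) = 317.578125.
Government spending = 5 × 109.125 = 545.625.
DWL = ½ × 5 × (109.125 − 94.125) = 37.5; fraction = 37.5 / 545.625 = 20/291.

DWL / government spending = 20/291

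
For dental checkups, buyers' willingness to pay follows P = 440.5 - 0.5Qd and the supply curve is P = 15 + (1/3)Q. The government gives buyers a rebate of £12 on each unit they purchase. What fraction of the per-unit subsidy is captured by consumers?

Pre-subsidy: 440.5 - 0.5Q = 15 + (1/3)Q gives Q* = 510.6 and P* = 185.2.
With the rebate, buyers effectively pay Pb = Ps − 12, where Ps is the price sellers receive.
On the curves, Pb = 440.5 - 0.5Q and Ps = 15 + (1/3)Q; the wedge Ps − Pb = 12 gives 15 + (1/3)Q − (440.5 - 0.5Q) = 12, so Q' = 525.
Then Pb = 440.5 − 0.5·525 = 178 and Ps = 15 + (1/3)·525 = 190.
Buyers' price falls by P* − Pb = 185.2 − 178 = 7.2; sellers' price rises by Ps − P* = 190 − 185.2 = 4.8.
So consumers capture 7.2/12 = 0.6 of each unit of subsidy.

Consumer share = 0.6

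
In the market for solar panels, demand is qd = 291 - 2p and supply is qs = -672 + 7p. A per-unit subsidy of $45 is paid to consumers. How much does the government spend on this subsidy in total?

Pre-subsidy: 291 - 2p = -672 + 7p gives p* = 107, q* = 77.
With the rebate, buyers effectively pay pb = ps − 45, where ps is the price sellers receive.
Demand in terms of ps becomes qd = 291 − 2(ps − 45) = 381 - 2ps. Setting this equal to supply: 381 - 2ps = -672 + 7ps, so ps = 117.
Buyers pay pb = 117 − 45 = 72; q' = -672 + 7·117 = 147.
Government outlay = subsidy × quantity = 45 × 147 = 6615.

Government cost = $6615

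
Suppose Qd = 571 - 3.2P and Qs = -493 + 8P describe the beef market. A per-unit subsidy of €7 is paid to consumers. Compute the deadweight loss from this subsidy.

Pre-subsidy: 571 - 3.2P = -493 + 8P gives P* = 95, Q* = 267.
With the rebate, buyers effectively pay Pb = Ps − 7, where Ps is the price sellers receive.
Demand in terms of Ps becomes Qd = 571 − 3.2(Ps − 7) = 593.4 - 3.2Ps. Setting this equal to supply: 593.4 - 3.2Ps = -493 + 8Ps, so Ps = 97.
Buyers pay Pb = 97 − 7 = 90; Q' = -493 + 8·97 = 283.
The subsidy expands output by 283 − 267 = 16 past the efficient level; on those units the gap between marginal cost and willingness to pay runs from 0 up to 7.
DWL = ½ × 7 × 16 = 56.

Deadweight loss = €56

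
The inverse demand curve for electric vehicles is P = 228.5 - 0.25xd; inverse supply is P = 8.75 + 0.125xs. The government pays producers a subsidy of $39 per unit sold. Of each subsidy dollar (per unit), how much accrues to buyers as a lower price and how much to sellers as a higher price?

Buyers gain $26 per unit; sellers gain $13 per unit

Pre-subsidy: 228.5 - 0.25x = 8.75 + 0.125x gives x* = 586 and P* = 82.
With the subsidy, sellers receive Ps = Pb + 39 for each unit, where Pb is the price buyers pay.
On the curves, Pb = 228.5 - 0.25x and Ps = 8.75 + 0.125x; the wedge Ps − Pb = 39 gives 8.75 + 0.125x − (228.5 - 0.25x) = 39, so x' = 690.
Then Pb = 228.5 − 0.25·690 = 56 and Ps = 8.75 + 0.125·690 = 95.
Buyers' price falls by P* − Pb = 82 − 56 = 26; sellers' price rises by Ps − P* = 95 − 82 = 13.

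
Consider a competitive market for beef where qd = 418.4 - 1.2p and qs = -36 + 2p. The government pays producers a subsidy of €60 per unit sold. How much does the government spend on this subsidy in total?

Government cost = €17580

Pre-subsidy: 418.4 - 1.2p = -36 + 2p gives p* = 142, q* = 248.
With the subsidy, sellers receive ps = pb + 60 for each unit, where pb is the price buyers pay.
Supply in terms of pb becomes qs = -36 + 2(pb + 60) = 84 + 2pb. Setting this equal to demand: 418.4 - 1.2pb = 84 + 2pb, so pb = 104.5.
Sellers receive ps = 104.5 + 60 = 164.5; q' = 418.4 − 1.2·104.5 = 293.
Government outlay = subsidy × quantity = 60 × 293 = 17580.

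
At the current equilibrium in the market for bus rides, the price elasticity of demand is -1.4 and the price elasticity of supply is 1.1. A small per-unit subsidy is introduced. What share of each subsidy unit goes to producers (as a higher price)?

Producer share = 0.56

For a small subsidy around the equilibrium, the benefit split depends on the relative slopes, which at a point are proportional to the elasticities.
Buyer share = εs/(εs + |εd|) = 1.1/(1.1 + 1.4) = 0.44; seller share = |εd|/(εs + |εd|) = 0.56.
So producers capture 0.56 of the subsidy.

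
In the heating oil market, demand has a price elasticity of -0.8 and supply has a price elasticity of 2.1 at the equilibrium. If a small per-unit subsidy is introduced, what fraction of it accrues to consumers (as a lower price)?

Consumer share = 21/29

For a small subsidy around the equilibrium, the benefit split depends on the relative slopes, which at a point are proportional to the elasticities.
Buyer share = εs/(εs + |εd|) = 2.1/(2.1 + 0.8) = 21/29; seller share = |εd|/(εs + |εd|) = 8/29.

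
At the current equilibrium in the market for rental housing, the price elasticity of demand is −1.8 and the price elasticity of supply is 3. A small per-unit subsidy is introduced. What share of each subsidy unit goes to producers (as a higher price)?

Producer share = 0.375

For a small subsidy around the equilibrium, the benefit split depends on the relative slopes, which at a point are proportional to the elasticities.
Buyer share = εs/(εs + |εd|) = 3/(3 + 1.8) = 0.625; seller share = |εd|/(εs + |εd|) = 0.375.
So producers capture 0.375 of the subsidy.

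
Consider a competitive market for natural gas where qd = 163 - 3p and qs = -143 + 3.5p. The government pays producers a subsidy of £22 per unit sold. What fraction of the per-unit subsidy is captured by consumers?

Consumer share = 7/13

Pre-subsidy: 163 - 3p = -143 + 3.5p gives p* = 612/13, q* = 283/13.
With the subsidy, sellers receive ps = pb + 22 for each unit, where pb is the price buyers pay.
Supply in terms of pb becomes qs = -143 + 3.5(pb + 22) = -66 + 3.5pb. Setting this equal to demand: 163 - 3pb = -66 + 3.5pb, so pb = 458/13.
Sellers receive ps = 458/13 + 22 = 744/13; q' = 163 − 3·(458/13) = 745/13.
Buyers' price falls by p* − pb = 612/13 − 458/13 = 154/13; sellers' price rises by ps − p* = 744/13 − 612/13 = 132/13.
So consumers capture (154/13)/22 = 7/13 of each unit of subsidy.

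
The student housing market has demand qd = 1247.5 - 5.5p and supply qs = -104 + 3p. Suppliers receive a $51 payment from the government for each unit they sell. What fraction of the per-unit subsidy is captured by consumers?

Consumer share = 6/17

Pre-subsidy: 1247.5 - 5.5p = -104 + 3p gives p* = 159, q* = 373.
With the subsidy, sellers receive ps = pb + 51 for each unit, where pb is the price buyers pay.
Supply in terms of pb becomes qs = -104 + 3(pb + 51) = 49 + 3pb. Setting this equal to demand: 1247.5 - 5.5pb = 49 + 3pb, so pb = 141.
Sellers receive ps = 141 + 51 = 192; q' = 1247.5 − 5.5·141 = 472.
Buyers' price falls by p* − pb = 159 − 141 = 18; sellers' price rises by ps − p* = 192 − 159 = 33.
So consumers capture 18/51 = 6/17 of each unit of subsidy.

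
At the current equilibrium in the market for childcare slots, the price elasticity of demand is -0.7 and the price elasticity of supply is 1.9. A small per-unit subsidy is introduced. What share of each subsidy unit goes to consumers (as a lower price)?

Consumer share = 19/26

For a small subsidy around the equilibrium, the benefit split depends on the relative slopes, which at a point are proportional to the elasticities.
Buyer share = εs/(εs + |εd|) = 1.9/(1.9 + 0.7) = 19/26; seller share = |εd|/(εs + |εd|) = 7/26.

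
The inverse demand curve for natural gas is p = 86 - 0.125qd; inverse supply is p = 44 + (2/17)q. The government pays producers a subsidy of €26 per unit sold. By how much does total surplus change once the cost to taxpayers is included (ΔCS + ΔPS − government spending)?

Pre-subsidy: 86 - 0.125q = 44 + (2/17)q gives q* = 1904/11 and p* = 708/11.
With the subsidy, sellers receive ps = pb + 26 for each unit, where pb is the price buyers pay.
On the curves, pb = 86 - 0.125q and ps = 44 + (2/17)q; the wedge ps − pb = 26 gives 44 + (2/17)q − (86 - 0.125q) = 26, so q' = 9248/33.
Then pb = 86 − 0.125·(9248/33) = 1682/33 and ps = 44 + (2/17)·(9248/33) = 2540/33.
ΔCS = ½(1904/11 + 9248/33)(708/11 − 1682/33) = 300560/99; ΔPS = ½(1904/11 + 9248/33)(2540/33 − 708/11) = 282880/99.
Government spending = 26 × 9248/33 = 240448/33.
Net change = 300560/99 + 282880/99 − 240448/33 = -45968/33. The loss equals the DWL triangle ½·26·3536/33.

Net change in total surplus = -45968/33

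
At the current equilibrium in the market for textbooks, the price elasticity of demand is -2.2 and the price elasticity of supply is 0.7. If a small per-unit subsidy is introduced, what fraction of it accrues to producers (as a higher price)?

For a small subsidy around the equilibrium, the benefit split depends on the relative slopes, which at a point are proportional to the elasticities.
Buyer share = εs/(εs + |εd|) = 0.7/(0.7 + 2.2) = 7/29; seller share = |εd|/(εs + |εd|) = 22/29.
So producers capture 22/29 of the subsidy.

Producer share = 22/29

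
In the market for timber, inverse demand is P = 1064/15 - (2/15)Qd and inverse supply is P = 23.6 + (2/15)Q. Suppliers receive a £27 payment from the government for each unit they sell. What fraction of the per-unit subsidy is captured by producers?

Producer share = 0.5

Pre-subsidy: 1064/15 - (2/15)Q = 23.6 + (2/15)Q gives Q* = 177.5 and P* = 709/15.
With the subsidy, sellers receive Ps = Pb + 27 for each unit, where Pb is the price buyers pay.
On the curves, Pb = 1064/15 - (2/15)Q and Ps = 23.6 + (2/15)Q; the wedge Ps − Pb = 27 gives 23.6 + (2/15)Q − (1064/15 - (2/15)Q) = 27, so Q' = 278.75.
Then Pb = 1064/15 − (2/15)·278.75 = 1013/30 and Ps = 23.6 + (2/15)·278.75 = 1823/30.
Buyers' price falls by P* − Pb = 709/15 − 1013/30 = 13.5; sellers' price rises by Ps − P* = 1823/30 − 709/15 = 13.5.
So producers capture 13.5/27 = 0.5 of each unit of subsidy.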